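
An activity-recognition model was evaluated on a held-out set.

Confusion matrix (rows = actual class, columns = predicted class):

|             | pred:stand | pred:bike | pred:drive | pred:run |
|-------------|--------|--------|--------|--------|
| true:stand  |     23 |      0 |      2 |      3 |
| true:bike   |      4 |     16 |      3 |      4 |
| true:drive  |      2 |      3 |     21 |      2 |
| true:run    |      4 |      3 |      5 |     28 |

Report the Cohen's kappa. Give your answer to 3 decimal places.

0.618

Observed agreement pₒ = trace/N = 88/123 = 0.7154
Expected agreement pₑ = Σ (rowᵢ·colᵢ)/N² = (28·33 + 27·22 + 28·31 + 40·37)/123² = 0.2555
κ = (pₒ − pₑ)/(1 − pₑ) = (0.7154 − 0.2555)/(1 − 0.2555) = 0.618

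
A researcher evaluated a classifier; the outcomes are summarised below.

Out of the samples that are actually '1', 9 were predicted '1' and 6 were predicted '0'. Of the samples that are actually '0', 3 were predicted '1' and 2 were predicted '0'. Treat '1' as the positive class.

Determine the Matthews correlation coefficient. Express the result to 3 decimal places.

MCC = (TP·TN − FP·FN) / √((TP+FP)(TP+FN)(TN+FP)(TN+FN))
Numerator = 9·2 − 3·6 = 0
Denominator = √(12·15·5·8) = √7200 = 84.8528
MCC = 0 / 84.8528 = 0.000

0.000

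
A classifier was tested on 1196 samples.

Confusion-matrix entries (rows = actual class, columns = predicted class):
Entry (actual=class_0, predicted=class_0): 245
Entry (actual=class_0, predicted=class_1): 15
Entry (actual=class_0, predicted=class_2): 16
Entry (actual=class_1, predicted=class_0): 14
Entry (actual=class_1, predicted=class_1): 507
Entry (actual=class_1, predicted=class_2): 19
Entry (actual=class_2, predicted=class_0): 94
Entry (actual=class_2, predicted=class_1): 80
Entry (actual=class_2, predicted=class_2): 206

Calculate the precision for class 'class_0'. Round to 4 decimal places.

0.6941

Treat 'class_0' as positive and all other classes as negative.
precision = TP/(TP+FP).
class_0: TP=245, FP=14+94=108 → 245/353 = 0.69405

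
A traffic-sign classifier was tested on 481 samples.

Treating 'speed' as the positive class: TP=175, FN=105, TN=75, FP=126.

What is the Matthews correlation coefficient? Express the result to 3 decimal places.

MCC = (TP·TN − FP·FN) / √((TP+FP)(TP+FN)(TN+FP)(TN+FN))
Numerator = 175·75 − 126·105 = -105
Denominator = √(301·280·201·180) = √3049250400 = 55220.0181
MCC = -105 / 55220.0181 = -0.002

-0.002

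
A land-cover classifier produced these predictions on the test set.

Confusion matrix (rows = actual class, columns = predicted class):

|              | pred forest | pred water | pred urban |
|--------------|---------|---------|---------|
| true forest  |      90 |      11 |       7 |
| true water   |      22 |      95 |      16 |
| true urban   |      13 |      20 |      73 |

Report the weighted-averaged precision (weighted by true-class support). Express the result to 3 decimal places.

0.745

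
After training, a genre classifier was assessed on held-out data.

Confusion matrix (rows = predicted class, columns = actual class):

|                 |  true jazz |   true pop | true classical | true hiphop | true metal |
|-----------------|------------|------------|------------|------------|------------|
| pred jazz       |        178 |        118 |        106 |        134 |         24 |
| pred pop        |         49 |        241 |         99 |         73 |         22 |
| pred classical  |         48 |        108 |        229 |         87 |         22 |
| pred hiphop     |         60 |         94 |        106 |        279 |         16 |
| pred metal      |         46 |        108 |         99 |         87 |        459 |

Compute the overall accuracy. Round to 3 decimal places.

0.479

Accuracy = trace / total = (178+241+229+279+459=1386) / 2892 = 1386/2892 = 0.479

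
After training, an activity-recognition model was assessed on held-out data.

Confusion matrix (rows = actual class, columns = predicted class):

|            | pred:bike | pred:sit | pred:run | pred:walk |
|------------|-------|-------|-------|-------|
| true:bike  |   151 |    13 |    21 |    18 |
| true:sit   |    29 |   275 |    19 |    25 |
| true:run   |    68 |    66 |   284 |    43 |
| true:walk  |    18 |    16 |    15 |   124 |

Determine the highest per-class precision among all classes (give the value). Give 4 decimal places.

Per-class precision (TP/(TP+FP)):
  bike: TP=151, FP=29+68+18=115 → 151/266 = 0.56767
  sit: TP=275, FP=13+66+16=95 → 275/370 = 0.74324
  run: TP=284, FP=21+19+15=55 → 284/339 = 0.83776
  walk: TP=124, FP=18+25+43=86 → 124/210 = 0.59048
Highest is class 'run' with precision = 0.8378.

0.8378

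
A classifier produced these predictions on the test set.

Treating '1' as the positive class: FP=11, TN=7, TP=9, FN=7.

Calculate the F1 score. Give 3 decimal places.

0.500

Precision = TP/(TP+FP) = 9/20 = 0.4500
Recall = TP/(TP+FN) = 9/16 = 0.5625
F1 = 2·TP/(2·TP+FP+FN) = 18/36 = 0.500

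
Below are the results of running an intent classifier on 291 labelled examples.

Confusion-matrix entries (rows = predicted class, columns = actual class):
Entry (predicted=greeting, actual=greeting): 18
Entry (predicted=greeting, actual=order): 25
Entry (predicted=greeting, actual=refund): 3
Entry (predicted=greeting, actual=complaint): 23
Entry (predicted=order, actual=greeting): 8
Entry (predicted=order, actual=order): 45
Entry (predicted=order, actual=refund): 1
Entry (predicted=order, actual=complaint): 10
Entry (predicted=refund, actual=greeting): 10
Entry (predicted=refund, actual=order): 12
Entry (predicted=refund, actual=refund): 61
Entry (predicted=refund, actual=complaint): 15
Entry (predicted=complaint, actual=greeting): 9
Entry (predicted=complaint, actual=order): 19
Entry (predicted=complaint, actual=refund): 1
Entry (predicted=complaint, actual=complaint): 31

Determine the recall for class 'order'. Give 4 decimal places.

0.4455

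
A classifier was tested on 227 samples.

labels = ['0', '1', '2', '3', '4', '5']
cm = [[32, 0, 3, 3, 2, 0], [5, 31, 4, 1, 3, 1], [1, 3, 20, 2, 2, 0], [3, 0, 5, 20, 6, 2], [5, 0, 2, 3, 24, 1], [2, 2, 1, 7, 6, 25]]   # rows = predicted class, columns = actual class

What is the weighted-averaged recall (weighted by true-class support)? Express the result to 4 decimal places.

Per-class recall (TP/(TP+FN)):
  0: TP=32, FN=5+1+3+5+2=16 → 32/48 = 0.66667
  1: TP=31, FN=0+3+0+0+2=5 → 31/36 = 0.86111
  2: TP=20, FN=3+4+5+2+1=15 → 20/35 = 0.57143
  3: TP=20, FN=3+1+2+3+7=16 → 20/36 = 0.55556
  4: TP=24, FN=2+3+2+6+6=19 → 24/43 = 0.55814
  5: TP=25, FN=0+1+0+2+1=4 → 25/29 = 0.86207
Weighted-recall = Σ (supportᵢ/N)·recallᵢ with N=227: (48/227)·0.66667 + (36/227)·0.86111 + (35/227)·0.57143 + (36/227)·0.55556 + (43/227)·0.55814 + (29/227)·0.86207 = 0.6696

0.6696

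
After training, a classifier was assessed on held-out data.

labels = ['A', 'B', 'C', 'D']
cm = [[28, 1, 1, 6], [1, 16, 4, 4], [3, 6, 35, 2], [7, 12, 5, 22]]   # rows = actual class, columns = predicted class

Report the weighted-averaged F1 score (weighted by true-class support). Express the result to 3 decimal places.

Per-class F1 score (2·TP/(2·TP+FP+FN)):
  A: TP=28, FP=1+3+7=11, FN=1+1+6=8 → 56/75 = 0.7467
  B: TP=16, FP=1+6+12=19, FN=1+4+4=9 → 32/60 = 0.5333
  C: TP=35, FP=1+4+5=10, FN=3+6+2=11 → 70/91 = 0.7692
  D: TP=22, FP=6+4+2=12, FN=7+12+5=24 → 44/80 = 0.5500
Weighted-F1 score = Σ (supportᵢ/N)·F1 scoreᵢ with N=153: (36/153)·0.7467 + (25/153)·0.5333 + (46/153)·0.7692 + (46/153)·0.5500 = 0.659

0.659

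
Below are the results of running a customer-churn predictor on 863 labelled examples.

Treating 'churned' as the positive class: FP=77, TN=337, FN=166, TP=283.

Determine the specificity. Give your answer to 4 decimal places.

Specificity = TN/(TN+FP) = 337/(337+77) = 0.8140

0.8140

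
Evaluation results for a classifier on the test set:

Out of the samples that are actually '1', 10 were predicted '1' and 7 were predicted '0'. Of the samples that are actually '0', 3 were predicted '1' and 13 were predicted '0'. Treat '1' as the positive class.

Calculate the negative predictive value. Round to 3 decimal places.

0.650

NPV = TN/(TN+FN) = 13/(13+7) = 0.650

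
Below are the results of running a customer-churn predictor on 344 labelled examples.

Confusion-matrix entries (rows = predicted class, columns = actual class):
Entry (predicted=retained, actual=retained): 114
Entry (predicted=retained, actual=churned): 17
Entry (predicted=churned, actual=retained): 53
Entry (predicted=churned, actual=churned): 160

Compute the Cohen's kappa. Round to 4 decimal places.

Observed agreement pₒ = trace/N = 274/344 = 0.79651
Expected agreement pₑ = Σ (rowᵢ·colᵢ)/N² = (167·131 + 177·213)/344² = 0.50346
κ = (pₒ − pₑ)/(1 − pₑ) = (0.79651 − 0.50346)/(1 − 0.50346) = 0.5902

0.5902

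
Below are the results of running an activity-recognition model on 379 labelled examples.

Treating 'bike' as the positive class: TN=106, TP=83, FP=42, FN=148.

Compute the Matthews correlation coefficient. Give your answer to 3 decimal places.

MCC = (TP·TN − FP·FN) / √((TP+FP)(TP+FN)(TN+FP)(TN+FN))
Numerator = 83·106 − 42·148 = 2582
Denominator = √(125·231·148·254) = √1085469000 = 32946.4566
MCC = 2582 / 32946.4566 = 0.078

0.078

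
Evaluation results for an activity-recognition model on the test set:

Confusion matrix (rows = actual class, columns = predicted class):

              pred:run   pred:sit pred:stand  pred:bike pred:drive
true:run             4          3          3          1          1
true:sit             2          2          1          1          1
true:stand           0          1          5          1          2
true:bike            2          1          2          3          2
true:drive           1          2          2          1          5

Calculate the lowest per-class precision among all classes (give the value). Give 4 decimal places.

Per-class precision (TP/(TP+FP)):
  run: TP=4, FP=2+0+2+1=5 → 4/9 = 0.44444
  sit: TP=2, FP=3+1+1+2=7 → 2/9 = 0.22222
  stand: TP=5, FP=3+1+2+2=8 → 5/13 = 0.38462
  bike: TP=3, FP=1+1+1+1=4 → 3/7 = 0.42857
  drive: TP=5, FP=1+1+2+2=6 → 5/11 = 0.45455
Lowest is class 'sit' with precision = 0.2222.

0.2222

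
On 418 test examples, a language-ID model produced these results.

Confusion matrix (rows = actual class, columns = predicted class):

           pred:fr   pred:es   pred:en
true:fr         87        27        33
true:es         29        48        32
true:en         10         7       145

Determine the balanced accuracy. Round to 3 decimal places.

Balanced accuracy = mean of per-class recall.
  fr: recall = 87/147 = 0.5918
  es: recall = 48/109 = 0.4404
  en: recall = 145/162 = 0.8951
Mean = (0.5918 + 0.4404 + 0.8951) / 3 = 0.642

0.642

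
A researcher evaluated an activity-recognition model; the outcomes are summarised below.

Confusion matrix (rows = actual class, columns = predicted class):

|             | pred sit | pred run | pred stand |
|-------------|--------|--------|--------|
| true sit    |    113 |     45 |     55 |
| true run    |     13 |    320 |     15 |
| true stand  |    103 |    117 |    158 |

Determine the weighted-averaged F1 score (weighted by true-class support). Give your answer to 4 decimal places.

0.6117

Per-class F1 score (2·TP/(2·TP+FP+FN)):
  sit: TP=113, FP=13+103=116, FN=45+55=100 → 226/442 = 0.51131
  run: TP=320, FP=45+117=162, FN=13+15=28 → 640/830 = 0.77108
  stand: TP=158, FP=55+15=70, FN=103+117=220 → 316/606 = 0.52145
Weighted-F1 score = Σ (supportᵢ/N)·F1 scoreᵢ with N=939: (213/939)·0.51131 + (348/939)·0.77108 + (378/939)·0.52145 = 0.6117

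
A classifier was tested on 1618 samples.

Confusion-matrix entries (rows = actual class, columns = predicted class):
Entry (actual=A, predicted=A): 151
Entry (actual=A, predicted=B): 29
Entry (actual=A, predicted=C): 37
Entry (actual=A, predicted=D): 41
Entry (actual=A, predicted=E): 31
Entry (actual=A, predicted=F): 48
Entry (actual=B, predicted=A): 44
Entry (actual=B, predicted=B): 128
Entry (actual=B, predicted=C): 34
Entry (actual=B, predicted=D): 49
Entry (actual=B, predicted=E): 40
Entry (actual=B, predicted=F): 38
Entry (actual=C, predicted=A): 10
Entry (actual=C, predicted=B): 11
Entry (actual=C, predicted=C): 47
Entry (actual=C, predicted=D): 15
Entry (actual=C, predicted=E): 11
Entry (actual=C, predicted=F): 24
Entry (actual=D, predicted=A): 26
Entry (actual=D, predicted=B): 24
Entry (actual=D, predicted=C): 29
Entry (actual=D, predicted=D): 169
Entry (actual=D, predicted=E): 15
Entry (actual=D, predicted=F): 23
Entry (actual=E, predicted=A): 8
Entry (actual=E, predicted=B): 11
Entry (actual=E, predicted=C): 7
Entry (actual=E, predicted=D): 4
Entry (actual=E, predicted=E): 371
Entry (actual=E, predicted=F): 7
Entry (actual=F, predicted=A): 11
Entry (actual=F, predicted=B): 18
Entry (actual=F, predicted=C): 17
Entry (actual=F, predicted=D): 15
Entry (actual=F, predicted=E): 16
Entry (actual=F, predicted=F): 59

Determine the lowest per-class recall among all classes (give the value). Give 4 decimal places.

0.3844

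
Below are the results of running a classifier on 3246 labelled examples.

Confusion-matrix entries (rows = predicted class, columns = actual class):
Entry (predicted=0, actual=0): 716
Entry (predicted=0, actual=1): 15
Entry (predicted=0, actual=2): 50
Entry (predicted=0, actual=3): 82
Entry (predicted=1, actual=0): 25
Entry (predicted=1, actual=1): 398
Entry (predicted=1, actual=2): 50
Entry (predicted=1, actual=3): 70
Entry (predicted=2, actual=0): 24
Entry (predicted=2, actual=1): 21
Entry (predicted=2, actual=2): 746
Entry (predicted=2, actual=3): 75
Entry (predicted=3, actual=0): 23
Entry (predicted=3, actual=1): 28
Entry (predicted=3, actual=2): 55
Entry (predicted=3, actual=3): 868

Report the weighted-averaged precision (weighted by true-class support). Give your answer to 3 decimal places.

0.845

Per-class precision (TP/(TP+FP)):
  0: TP=716, FP=15+50+82=147 → 716/863 = 0.8297
  1: TP=398, FP=25+50+70=145 → 398/543 = 0.7330
  2: TP=746, FP=24+21+75=120 → 746/866 = 0.8614
  3: TP=868, FP=23+28+55=106 → 868/974 = 0.8912
Weighted-precision = Σ (supportᵢ/N)·precisionᵢ with N=3246: (788/3246)·0.8297 + (462/3246)·0.7330 + (901/3246)·0.8614 + (1095/3246)·0.8912 = 0.845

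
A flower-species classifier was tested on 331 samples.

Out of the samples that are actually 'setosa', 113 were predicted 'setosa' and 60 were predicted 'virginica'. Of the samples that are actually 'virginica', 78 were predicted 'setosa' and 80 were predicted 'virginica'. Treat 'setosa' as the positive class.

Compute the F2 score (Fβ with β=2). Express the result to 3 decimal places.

0.640

Fβ = (1+β²)·TP / ((1+β²)·TP + β²·FN + FP), with β²=4
= 5·113 / (5·113 + 4·60 + 78) = 0.640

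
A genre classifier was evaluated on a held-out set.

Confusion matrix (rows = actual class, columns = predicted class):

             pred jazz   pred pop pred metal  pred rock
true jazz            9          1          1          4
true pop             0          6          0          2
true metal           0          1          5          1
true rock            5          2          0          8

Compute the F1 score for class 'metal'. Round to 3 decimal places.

One-vs-rest for 'metal': TP = diagonal; FP = other classes predicted 'metal'; FN = 'metal' predicted as other.
F1 score = 2·TP/(2·TP+FP+FN).
metal: TP=5, FP=1+0+0=1, FN=0+1+1=2 → 10/13 = 0.7692

0.769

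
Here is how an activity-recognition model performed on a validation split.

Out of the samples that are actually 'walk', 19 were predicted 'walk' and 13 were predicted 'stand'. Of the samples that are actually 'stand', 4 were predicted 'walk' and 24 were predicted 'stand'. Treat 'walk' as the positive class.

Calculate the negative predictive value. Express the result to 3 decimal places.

NPV = TN/(TN+FN) = 24/(24+13) = 0.649

0.649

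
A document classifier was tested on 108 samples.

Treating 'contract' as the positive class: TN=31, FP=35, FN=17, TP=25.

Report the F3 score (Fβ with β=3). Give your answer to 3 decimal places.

0.571

Fβ = (1+β²)·TP / ((1+β²)·TP + β²·FN + FP), with β²=9
= 10·25 / (10·25 + 9·17 + 35) = 0.571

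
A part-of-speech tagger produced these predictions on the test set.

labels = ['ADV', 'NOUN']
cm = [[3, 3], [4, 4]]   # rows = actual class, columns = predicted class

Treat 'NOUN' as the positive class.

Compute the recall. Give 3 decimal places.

Recall = TP/(TP+FN) = 4/(4+4) = 4/8 = 0.500

0.500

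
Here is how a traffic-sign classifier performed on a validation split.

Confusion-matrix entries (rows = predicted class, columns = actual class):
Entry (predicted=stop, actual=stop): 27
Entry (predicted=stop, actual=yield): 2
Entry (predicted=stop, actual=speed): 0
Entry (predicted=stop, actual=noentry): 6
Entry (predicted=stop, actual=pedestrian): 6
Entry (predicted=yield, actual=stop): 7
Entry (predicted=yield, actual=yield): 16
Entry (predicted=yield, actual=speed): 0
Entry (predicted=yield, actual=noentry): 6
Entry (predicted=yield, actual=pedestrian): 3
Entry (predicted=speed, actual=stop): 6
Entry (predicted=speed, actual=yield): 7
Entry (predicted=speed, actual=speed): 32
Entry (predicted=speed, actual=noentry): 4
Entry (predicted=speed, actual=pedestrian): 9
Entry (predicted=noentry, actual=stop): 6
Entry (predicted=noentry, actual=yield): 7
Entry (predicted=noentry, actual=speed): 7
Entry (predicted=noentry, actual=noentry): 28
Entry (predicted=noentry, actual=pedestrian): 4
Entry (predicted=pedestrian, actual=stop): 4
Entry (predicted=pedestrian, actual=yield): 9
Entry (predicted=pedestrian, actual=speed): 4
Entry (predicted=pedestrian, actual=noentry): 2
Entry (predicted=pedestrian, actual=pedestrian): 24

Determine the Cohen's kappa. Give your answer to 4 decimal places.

Observed agreement pₒ = trace/N = 127/226 = 0.56195
Expected agreement pₑ = Σ (rowᵢ·colᵢ)/N² = (50·41 + 41·32 + 43·58 + 46·52 + 46·43)/226² = 0.20021
κ = (pₒ − pₑ)/(1 − pₑ) = (0.56195 − 0.20021)/(1 − 0.20021) = 0.4523

0.4523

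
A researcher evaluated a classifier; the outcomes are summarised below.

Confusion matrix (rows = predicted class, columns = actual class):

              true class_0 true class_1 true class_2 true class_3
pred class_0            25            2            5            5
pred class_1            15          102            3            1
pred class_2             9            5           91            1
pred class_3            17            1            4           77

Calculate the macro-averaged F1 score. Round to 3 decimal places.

Per-class F1 score (2·TP/(2·TP+FP+FN)):
  class_0: TP=25, FP=2+5+5=12, FN=15+9+17=41 → 50/103 = 0.4854
  class_1: TP=102, FP=15+3+1=19, FN=2+5+1=8 → 204/231 = 0.8831
  class_2: TP=91, FP=9+5+1=15, FN=5+3+4=12 → 182/209 = 0.8708
  class_3: TP=77, FP=17+1+4=22, FN=5+1+1=7 → 154/183 = 0.8415
Macro-F1 score = mean = (0.4854 + 0.8831 + 0.8708 + 0.8415) / 4 = 0.770

0.770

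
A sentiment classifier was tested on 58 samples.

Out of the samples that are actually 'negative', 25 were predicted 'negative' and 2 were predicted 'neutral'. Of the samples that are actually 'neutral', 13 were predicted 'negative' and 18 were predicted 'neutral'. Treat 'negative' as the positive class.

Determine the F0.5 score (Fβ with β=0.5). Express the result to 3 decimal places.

Fβ = (1+β²)·TP / ((1+β²)·TP + β²·FN + FP), with β²=1/4
= 1.25·25 / (1.25·25 + 0.25·2 + 13) = 0.698

0.698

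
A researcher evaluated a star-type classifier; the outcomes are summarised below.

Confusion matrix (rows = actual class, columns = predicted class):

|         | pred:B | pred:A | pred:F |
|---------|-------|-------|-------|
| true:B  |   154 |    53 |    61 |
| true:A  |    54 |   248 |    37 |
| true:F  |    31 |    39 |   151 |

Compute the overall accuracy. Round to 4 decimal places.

0.6679

Accuracy = trace / total = (154+248+151=553) / 828 = 553/828 = 0.6679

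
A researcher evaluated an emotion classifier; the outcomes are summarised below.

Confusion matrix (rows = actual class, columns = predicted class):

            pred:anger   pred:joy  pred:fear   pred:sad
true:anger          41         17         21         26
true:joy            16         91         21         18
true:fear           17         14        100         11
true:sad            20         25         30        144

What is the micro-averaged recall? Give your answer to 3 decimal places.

0.614

Micro-averaging pools counts across classes: ΣTP=376, ΣFP=236, ΣFN=236.
Micro-recall = TP/(TP+FN) on pooled counts = 0.614 (equals overall accuracy in single-label multiclass).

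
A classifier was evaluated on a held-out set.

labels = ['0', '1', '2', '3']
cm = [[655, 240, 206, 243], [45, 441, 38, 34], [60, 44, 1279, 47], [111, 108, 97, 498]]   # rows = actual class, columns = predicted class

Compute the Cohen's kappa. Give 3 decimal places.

0.580

Observed agreement pₒ = trace/N = 2873/4146 = 0.6930
Expected agreement pₑ = Σ (rowᵢ·colᵢ)/N² = (1344·871 + 558·833 + 1430·1620 + 814·822)/4146² = 0.2688
κ = (pₒ − pₑ)/(1 − pₑ) = (0.6930 − 0.2688)/(1 − 0.2688) = 0.580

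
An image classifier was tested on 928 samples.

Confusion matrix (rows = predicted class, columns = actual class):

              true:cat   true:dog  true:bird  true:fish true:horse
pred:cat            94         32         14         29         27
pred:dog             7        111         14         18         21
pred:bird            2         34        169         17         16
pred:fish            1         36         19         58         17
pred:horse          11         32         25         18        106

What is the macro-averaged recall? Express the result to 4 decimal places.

0.5906

Per-class recall (TP/(TP+FN)):
  cat: TP=94, FN=7+2+1+11=21 → 94/115 = 0.81739
  dog: TP=111, FN=32+34+36+32=134 → 111/245 = 0.45306
  bird: TP=169, FN=14+14+19+25=72 → 169/241 = 0.70124
  fish: TP=58, FN=29+18+17+18=82 → 58/140 = 0.41429
  horse: TP=106, FN=27+21+16+17=81 → 106/187 = 0.56684
Macro-recall = mean = (0.81739 + 0.45306 + 0.70124 + 0.41429 + 0.56684) / 5 = 0.5906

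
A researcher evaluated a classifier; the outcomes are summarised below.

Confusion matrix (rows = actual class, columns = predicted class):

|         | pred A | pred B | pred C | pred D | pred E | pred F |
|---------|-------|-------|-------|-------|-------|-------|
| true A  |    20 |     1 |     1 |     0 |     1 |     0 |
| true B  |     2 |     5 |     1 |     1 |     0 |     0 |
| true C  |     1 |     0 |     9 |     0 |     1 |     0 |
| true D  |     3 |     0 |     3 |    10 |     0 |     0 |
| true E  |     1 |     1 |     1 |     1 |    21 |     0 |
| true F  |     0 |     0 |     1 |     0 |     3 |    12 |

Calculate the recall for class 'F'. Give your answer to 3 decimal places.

0.750

One-vs-rest for 'F': TP = diagonal; FP = other classes predicted 'F'; FN = 'F' predicted as other.
recall = TP/(TP+FN).
F: TP=12, FN=0+0+1+0+3=4 → 12/16 = 0.7500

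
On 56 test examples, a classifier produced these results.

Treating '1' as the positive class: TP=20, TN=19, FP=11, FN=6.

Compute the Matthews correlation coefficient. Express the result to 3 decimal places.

0.404

MCC = (TP·TN − FP·FN) / √((TP+FP)(TP+FN)(TN+FP)(TN+FN))
Numerator = 20·19 − 11·6 = 314
Denominator = √(31·26·30·25) = √604500 = 777.4960
MCC = 314 / 777.4960 = 0.404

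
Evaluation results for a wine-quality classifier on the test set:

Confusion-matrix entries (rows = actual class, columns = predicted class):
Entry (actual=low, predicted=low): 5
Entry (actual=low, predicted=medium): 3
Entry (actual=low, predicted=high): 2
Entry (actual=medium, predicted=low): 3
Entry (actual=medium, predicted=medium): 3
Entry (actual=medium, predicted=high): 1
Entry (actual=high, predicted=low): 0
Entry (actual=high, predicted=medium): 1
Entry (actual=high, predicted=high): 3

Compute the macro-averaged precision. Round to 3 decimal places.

Per-class precision (TP/(TP+FP)):
  low: TP=5, FP=3+0=3 → 5/8 = 0.6250
  medium: TP=3, FP=3+1=4 → 3/7 = 0.4286
  high: TP=3, FP=2+1=3 → 3/6 = 0.5000
Macro-precision = mean = (0.6250 + 0.4286 + 0.5000) / 3 = 0.518

0.518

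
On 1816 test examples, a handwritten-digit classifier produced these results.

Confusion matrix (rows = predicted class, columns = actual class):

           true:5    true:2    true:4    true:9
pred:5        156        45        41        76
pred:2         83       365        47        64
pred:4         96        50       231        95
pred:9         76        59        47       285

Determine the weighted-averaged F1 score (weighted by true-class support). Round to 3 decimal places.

Per-class F1 score (2·TP/(2·TP+FP+FN)):
  5: TP=156, FP=45+41+76=162, FN=83+96+76=255 → 312/729 = 0.4280
  2: TP=365, FP=83+47+64=194, FN=45+50+59=154 → 730/1078 = 0.6772
  4: TP=231, FP=96+50+95=241, FN=41+47+47=135 → 462/838 = 0.5513
  9: TP=285, FP=76+59+47=182, FN=76+64+95=235 → 570/987 = 0.5775
Weighted-F1 score = Σ (supportᵢ/N)·F1 scoreᵢ with N=1816: (411/1816)·0.4280 + (519/1816)·0.6772 + (366/1816)·0.5513 + (520/1816)·0.5775 = 0.567

0.567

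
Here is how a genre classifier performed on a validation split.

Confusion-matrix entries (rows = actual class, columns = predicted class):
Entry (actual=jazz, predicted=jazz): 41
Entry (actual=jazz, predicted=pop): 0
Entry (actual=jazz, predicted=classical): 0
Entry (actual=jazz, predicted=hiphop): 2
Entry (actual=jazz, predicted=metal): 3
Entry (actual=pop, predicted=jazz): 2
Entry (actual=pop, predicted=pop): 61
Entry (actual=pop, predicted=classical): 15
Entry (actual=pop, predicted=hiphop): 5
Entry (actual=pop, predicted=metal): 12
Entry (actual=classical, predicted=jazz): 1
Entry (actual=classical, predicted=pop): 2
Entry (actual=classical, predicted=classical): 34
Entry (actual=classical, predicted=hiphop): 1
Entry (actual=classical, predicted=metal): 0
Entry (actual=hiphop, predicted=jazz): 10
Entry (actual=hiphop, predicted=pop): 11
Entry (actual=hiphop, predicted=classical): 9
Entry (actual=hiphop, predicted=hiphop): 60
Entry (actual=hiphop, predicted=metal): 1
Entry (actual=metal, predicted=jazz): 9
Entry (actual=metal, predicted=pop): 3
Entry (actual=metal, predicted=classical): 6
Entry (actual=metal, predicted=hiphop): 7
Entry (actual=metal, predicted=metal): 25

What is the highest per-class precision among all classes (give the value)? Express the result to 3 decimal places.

Per-class precision (TP/(TP+FP)):
  jazz: TP=41, FP=2+1+10+9=22 → 41/63 = 0.6508
  pop: TP=61, FP=0+2+11+3=16 → 61/77 = 0.7922
  classical: TP=34, FP=0+15+9+6=30 → 34/64 = 0.5313
  hiphop: TP=60, FP=2+5+1+7=15 → 60/75 = 0.8000
  metal: TP=25, FP=3+12+0+1=16 → 25/41 = 0.6098
Highest is class 'hiphop' with precision = 0.800.

0.800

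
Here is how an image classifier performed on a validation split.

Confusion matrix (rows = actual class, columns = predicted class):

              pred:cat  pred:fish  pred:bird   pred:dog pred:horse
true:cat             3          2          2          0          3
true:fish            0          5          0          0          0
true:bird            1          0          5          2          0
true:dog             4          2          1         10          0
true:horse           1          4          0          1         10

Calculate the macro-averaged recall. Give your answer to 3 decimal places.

Per-class recall (TP/(TP+FN)):
  cat: TP=3, FN=2+2+0+3=7 → 3/10 = 0.3000
  fish: TP=5, FN=0+0+0+0=0 → 5/5 = 1.0000
  bird: TP=5, FN=1+0+2+0=3 → 5/8 = 0.6250
  dog: TP=10, FN=4+2+1+0=7 → 10/17 = 0.5882
  horse: TP=10, FN=1+4+0+1=6 → 10/16 = 0.6250
Macro-recall = mean = (0.3000 + 1.0000 + 0.6250 + 0.5882 + 0.6250) / 5 = 0.628

0.628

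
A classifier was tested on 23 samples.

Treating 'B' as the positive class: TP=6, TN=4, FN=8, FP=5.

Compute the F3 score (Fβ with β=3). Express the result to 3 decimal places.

0.438

Fβ = (1+β²)·TP / ((1+β²)·TP + β²·FN + FP), with β²=9
= 10·6 / (10·6 + 9·8 + 5) = 0.438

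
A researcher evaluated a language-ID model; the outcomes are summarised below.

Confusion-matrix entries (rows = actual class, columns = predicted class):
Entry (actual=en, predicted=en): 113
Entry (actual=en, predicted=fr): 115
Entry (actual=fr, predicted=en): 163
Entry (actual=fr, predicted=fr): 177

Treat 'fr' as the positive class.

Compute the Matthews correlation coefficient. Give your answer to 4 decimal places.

0.0159

MCC = (TP·TN − FP·FN) / √((TP+FP)(TP+FN)(TN+FP)(TN+FN))
Numerator = 177·113 − 115·163 = 1256
Denominator = √(292·340·228·276) = √6247491840 = 79041.0769
MCC = 1256 / 79041.0769 = 0.0159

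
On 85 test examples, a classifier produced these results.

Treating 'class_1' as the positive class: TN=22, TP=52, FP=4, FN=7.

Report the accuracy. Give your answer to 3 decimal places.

Accuracy = (TP+TN)/N = (52+22)/85 = 0.871

0.871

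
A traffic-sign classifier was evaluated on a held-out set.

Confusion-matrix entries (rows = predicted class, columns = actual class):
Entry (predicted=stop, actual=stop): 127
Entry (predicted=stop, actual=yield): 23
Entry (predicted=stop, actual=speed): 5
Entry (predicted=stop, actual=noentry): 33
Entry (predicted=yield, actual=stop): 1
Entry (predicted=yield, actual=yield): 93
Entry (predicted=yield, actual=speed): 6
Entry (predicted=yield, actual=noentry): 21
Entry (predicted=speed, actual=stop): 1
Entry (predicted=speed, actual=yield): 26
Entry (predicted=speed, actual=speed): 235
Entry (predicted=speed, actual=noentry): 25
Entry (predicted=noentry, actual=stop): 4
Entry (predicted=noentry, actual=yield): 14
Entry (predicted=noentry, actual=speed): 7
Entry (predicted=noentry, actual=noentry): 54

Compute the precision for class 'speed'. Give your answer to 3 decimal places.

0.819

Take TP from the diagonal, FP from the rest of the 'speed' prediction marginal, FN from the rest of the 'speed' actual marginal.
precision = TP/(TP+FP).
speed: TP=235, FP=1+26+25=52 → 235/287 = 0.8188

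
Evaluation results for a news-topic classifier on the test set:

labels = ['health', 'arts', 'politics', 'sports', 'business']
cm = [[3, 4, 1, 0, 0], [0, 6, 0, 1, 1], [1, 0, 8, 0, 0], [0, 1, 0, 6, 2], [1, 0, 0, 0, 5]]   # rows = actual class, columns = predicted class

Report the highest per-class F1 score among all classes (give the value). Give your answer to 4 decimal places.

0.8889

Per-class F1 score (2·TP/(2·TP+FP+FN)):
  health: TP=3, FP=0+1+0+1=2, FN=4+1+0+0=5 → 6/13 = 0.46154
  arts: TP=6, FP=4+0+1+0=5, FN=0+0+1+1=2 → 12/19 = 0.63158
  politics: TP=8, FP=1+0+0+0=1, FN=1+0+0+0=1 → 16/18 = 0.88889
  sports: TP=6, FP=0+1+0+0=1, FN=0+1+0+2=3 → 12/16 = 0.75000
  business: TP=5, FP=0+1+0+2=3, FN=1+0+0+0=1 → 10/14 = 0.71429
Highest is class 'politics' with F1 score = 0.8889.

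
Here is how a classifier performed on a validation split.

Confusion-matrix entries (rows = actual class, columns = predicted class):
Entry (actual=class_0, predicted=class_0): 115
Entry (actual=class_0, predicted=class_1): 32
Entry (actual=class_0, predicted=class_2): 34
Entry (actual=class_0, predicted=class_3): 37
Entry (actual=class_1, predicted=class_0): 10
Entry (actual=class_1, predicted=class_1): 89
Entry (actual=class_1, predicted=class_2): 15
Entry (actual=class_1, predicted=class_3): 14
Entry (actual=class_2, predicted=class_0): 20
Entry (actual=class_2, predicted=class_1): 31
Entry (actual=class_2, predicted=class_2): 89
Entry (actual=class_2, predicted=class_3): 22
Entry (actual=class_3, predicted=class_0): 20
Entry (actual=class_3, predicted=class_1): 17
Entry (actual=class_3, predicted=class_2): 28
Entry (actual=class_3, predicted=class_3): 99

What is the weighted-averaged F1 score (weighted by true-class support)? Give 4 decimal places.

Per-class F1 score (2·TP/(2·TP+FP+FN)):
  class_0: TP=115, FP=10+20+20=50, FN=32+34+37=103 → 230/383 = 0.60052
  class_1: TP=89, FP=32+31+17=80, FN=10+15+14=39 → 178/297 = 0.59933
  class_2: TP=89, FP=34+15+28=77, FN=20+31+22=73 → 178/328 = 0.54268
  class_3: TP=99, FP=37+14+22=73, FN=20+17+28=65 → 198/336 = 0.58929
Weighted-F1 score = Σ (supportᵢ/N)·F1 scoreᵢ with N=672: (218/672)·0.60052 + (128/672)·0.59933 + (162/672)·0.54268 + (164/672)·0.58929 = 0.5836

0.5836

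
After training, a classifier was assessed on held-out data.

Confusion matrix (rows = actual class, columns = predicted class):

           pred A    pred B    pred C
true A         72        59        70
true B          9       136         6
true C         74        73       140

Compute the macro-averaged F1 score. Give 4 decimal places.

Per-class F1 score (2·TP/(2·TP+FP+FN)):
  A: TP=72, FP=9+74=83, FN=59+70=129 → 144/356 = 0.40449
  B: TP=136, FP=59+73=132, FN=9+6=15 → 272/419 = 0.64916
  C: TP=140, FP=70+6=76, FN=74+73=147 → 280/503 = 0.55666
Macro-F1 score = mean = (0.40449 + 0.64916 + 0.55666) / 3 = 0.5368

0.5368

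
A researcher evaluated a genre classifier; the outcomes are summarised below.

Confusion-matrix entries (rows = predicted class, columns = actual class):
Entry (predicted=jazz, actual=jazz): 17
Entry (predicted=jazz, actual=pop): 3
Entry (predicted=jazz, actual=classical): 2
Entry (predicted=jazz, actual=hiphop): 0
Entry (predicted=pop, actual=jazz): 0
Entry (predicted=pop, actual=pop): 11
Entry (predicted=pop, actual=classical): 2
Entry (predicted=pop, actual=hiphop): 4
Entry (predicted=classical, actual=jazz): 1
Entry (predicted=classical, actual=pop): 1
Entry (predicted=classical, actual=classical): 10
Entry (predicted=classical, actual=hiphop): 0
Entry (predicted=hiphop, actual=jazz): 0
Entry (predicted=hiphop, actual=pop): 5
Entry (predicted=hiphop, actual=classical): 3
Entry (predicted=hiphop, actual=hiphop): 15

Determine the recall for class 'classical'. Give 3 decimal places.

Take TP from the diagonal, FP from the rest of the 'classical' prediction marginal, FN from the rest of the 'classical' actual marginal.
recall = TP/(TP+FN).
classical: TP=10, FN=2+2+3=7 → 10/17 = 0.5882

0.588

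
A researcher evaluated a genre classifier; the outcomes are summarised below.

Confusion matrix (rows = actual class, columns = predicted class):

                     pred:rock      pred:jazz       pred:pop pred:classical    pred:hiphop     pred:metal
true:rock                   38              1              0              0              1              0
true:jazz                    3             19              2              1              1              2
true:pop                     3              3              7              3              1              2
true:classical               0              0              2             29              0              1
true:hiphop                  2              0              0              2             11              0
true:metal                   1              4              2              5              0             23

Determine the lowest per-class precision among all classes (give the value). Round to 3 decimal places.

Per-class precision (TP/(TP+FP)):
  rock: TP=38, FP=3+3+0+2+1=9 → 38/47 = 0.8085
  jazz: TP=19, FP=1+3+0+0+4=8 → 19/27 = 0.7037
  pop: TP=7, FP=0+2+2+0+2=6 → 7/13 = 0.5385
  classical: TP=29, FP=0+1+3+2+5=11 → 29/40 = 0.7250
  hiphop: TP=11, FP=1+1+1+0+0=3 → 11/14 = 0.7857
  metal: TP=23, FP=0+2+2+1+0=5 → 23/28 = 0.8214
Lowest is class 'pop' with precision = 0.538.

0.538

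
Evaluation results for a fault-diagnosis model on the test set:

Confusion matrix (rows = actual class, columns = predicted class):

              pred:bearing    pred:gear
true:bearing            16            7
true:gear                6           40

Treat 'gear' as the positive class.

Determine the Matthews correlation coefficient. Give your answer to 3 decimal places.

MCC = (TP·TN − FP·FN) / √((TP+FP)(TP+FN)(TN+FP)(TN+FN))
Numerator = 40·16 − 7·6 = 598
Denominator = √(47·46·23·22) = √1093972 = 1045.9312
MCC = 598 / 1045.9312 = 0.572

0.572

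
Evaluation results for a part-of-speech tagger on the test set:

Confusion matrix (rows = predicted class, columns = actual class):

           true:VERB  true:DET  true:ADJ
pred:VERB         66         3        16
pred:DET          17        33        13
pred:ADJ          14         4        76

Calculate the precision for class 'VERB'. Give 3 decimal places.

precision = TP/(TP+FP).
VERB: TP=66, FP=3+16=19 → 66/85 = 0.7765

0.776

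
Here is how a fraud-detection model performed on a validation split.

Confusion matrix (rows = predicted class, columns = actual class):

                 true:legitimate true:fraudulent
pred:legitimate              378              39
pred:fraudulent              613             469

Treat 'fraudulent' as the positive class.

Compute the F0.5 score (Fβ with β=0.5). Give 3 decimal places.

Fβ = (1+β²)·TP / ((1+β²)·TP + β²·FN + FP), with β²=1/4
= 1.25·469 / (1.25·469 + 0.25·39 + 613) = 0.485

0.485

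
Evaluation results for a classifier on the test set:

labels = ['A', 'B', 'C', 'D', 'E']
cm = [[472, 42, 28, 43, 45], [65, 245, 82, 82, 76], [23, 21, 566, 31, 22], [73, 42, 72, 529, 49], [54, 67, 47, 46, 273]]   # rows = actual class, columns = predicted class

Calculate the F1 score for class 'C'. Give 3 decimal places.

0.776

One-vs-rest for 'C': TP = diagonal; FP = other classes predicted 'C'; FN = 'C' predicted as other.
F1 score = 2·TP/(2·TP+FP+FN).
C: TP=566, FP=28+82+72+47=229, FN=23+21+31+22=97 → 1132/1458 = 0.7764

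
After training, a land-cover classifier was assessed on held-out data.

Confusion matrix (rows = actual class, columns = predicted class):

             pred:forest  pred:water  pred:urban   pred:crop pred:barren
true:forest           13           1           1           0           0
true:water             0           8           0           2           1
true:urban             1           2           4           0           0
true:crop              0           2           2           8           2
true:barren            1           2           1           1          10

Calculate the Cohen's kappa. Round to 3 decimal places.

0.614

Observed agreement pₒ = trace/N = 43/62 = 0.6935
Expected agreement pₑ = Σ (rowᵢ·colᵢ)/N² = (15·15 + 11·15 + 7·8 + 14·11 + 15·13)/62² = 0.2068
κ = (pₒ − pₑ)/(1 − pₑ) = (0.6935 − 0.2068)/(1 − 0.2068) = 0.614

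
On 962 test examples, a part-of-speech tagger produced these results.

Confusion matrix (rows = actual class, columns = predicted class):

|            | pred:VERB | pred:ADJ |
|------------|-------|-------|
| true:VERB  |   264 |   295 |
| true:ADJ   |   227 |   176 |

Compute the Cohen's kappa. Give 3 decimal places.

-0.089

Observed agreement pₒ = trace/N = 440/962 = 0.4574
Expected agreement pₑ = Σ (rowᵢ·colᵢ)/N² = (559·491 + 403·471)/962² = 0.5017
κ = (pₒ − pₑ)/(1 − pₑ) = (0.4574 − 0.5017)/(1 − 0.5017) = -0.089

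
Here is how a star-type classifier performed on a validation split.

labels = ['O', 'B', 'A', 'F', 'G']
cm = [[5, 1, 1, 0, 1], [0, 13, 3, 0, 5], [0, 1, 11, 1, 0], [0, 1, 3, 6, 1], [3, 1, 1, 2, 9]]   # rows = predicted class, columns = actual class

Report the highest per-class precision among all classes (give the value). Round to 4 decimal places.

0.8462

Per-class precision (TP/(TP+FP)):
  O: TP=5, FP=1+1+0+1=3 → 5/8 = 0.62500
  B: TP=13, FP=0+3+0+5=8 → 13/21 = 0.61905
  A: TP=11, FP=0+1+1+0=2 → 11/13 = 0.84615
  F: TP=6, FP=0+1+3+1=5 → 6/11 = 0.54545
  G: TP=9, FP=3+1+1+2=7 → 9/16 = 0.56250
Highest is class 'A' with precision = 0.8462.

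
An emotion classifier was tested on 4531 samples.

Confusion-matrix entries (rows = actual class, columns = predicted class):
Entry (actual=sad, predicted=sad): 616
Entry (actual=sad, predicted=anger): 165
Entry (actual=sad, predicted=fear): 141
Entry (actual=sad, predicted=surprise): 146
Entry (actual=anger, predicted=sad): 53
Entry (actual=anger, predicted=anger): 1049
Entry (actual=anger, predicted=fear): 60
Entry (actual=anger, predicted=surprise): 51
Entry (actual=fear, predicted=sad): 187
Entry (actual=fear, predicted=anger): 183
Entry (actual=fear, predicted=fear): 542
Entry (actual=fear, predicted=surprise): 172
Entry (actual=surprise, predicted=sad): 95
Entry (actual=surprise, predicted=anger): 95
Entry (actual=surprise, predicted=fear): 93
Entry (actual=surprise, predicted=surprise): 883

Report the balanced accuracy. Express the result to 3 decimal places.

0.675

Balanced accuracy = mean of per-class recall.
  sad: recall = 616/1068 = 0.5768
  anger: recall = 1049/1213 = 0.8648
  fear: recall = 542/1084 = 0.5000
  surprise: recall = 883/1166 = 0.7573
Mean = (0.5768 + 0.8648 + 0.5000 + 0.7573) / 4 = 0.675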